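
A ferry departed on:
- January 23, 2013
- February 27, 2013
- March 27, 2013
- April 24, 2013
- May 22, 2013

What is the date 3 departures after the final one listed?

All dates are Wednesdays, 35, 28, 28, 28 days apart.
Specifically, the 4th Wednesday of each month.
4th Wednesday of June 2013: June 26, 2013.
4th Wednesday of July 2013: July 24, 2013.
August 2013 — 4th Wednesday is August 28, 2013.

August 28, 2013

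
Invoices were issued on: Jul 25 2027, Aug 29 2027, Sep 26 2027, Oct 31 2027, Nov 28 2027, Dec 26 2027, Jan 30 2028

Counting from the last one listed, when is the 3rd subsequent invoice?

All Sundays; the gaps (35, 28, 35, 28, 28, 35) vary with month length.
This is the last Sunday of each month.
February 2028 ends with Sunday Feb 27 2028.
Last Sunday of March 2028: Mar 26 2028.
April 2028 ends with Sunday Apr 30 2028.

Apr 30 2028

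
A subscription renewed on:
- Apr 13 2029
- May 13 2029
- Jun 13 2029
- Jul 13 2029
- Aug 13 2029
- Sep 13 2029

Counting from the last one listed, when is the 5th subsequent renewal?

The day-of-month is always 13 (30, 31, 30, 31, 31 days between events).
So this recurs on the 13th of each month.
October 2029: Oct 13 2029.
November 2029: Nov 13 2029.
December 2029: Dec 13 2029.
Next: January 2030 → Jan 13 2030.
February 2030: Feb 13 2030.

Feb 13 2030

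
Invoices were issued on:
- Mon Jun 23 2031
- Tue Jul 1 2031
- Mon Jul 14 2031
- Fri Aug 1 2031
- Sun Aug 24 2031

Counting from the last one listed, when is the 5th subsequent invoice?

Mon Mar 1 2032

Intervals are 8, 13, 18, 23 days — an arithmetic progression with common difference 5.
Next gap: 28 days. Sun Aug 24 2031 + 28 days = Sun Sep 21 2031.
Next gap: 33 days. Sun Sep 21 2031 + 33 days = Fri Oct 24 2031.
Next gap: 38 days. Fri Oct 24 2031 + 38 days = Mon Dec 1 2031.
Next gap: 43 days. Mon Dec 1 2031 + 43 days = Tue Jan 13 2032.
Next gap: 48 days. Tue Jan 13 2032 + 48 days = Mon Mar 1 2032.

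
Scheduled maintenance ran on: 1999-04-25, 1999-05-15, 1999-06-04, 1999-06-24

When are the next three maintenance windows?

Every event comes 20 days after the last (20, 20, 20).
1999-06-24 + 20 days = 1999-07-14.
1999-07-14 + 20 days = 1999-08-03.
1999-08-03 + 20 days = 1999-08-23.

1999-07-14, 1999-08-03, 1999-08-23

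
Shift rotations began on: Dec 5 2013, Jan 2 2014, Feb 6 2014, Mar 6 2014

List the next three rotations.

Gaps: 28, 35, 28 days — a mix of 28 and 35. Every date is a Thursday.
Each is the 1st Thursday of its month.
1st Thursday of April 2014: Apr 3 2014.
1st Thursday of May 2014: May 1 2014.
June 2014 — 1st Thursday is Jun 5 2014.

Apr 3 2014, May 1 2014, Jun 5 2014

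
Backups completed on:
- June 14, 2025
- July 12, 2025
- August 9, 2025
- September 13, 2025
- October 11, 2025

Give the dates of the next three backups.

Gaps: 28, 28, 35, 28 days — a mix of 28 and 35. Every date is a Saturday.
Each is the 2nd Saturday of its month.
2nd Saturday of November 2025: November 8, 2025.
December 2025 — 2nd Saturday is December 13, 2025.
January 2026 — 2nd Saturday is January 10, 2026.

November 8, 2025; December 13, 2025; January 10, 2026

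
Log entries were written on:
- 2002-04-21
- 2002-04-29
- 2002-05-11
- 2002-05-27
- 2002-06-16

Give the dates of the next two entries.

2002-07-10, 2002-08-07

The spacing grows by 4 each time: 8, 12, 16, 20 days.
Next gap: 24 days. 2002-06-16 + 24 days = 2002-07-10.
Next gap: 28 days. 2002-07-10 + 28 days = 2002-08-07.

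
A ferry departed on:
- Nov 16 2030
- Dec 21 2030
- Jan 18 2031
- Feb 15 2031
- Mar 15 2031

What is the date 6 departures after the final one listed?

Gaps: 35, 28, 28, 28 days — a mix of 28 and 35. Every date is a Saturday.
Each is the 3rd Saturday of its month.
3rd Saturday of April 2031: Apr 19 2031.
3rd Saturday of May 2031: May 17 2031.
June 2031 — 3rd Saturday is Jun 21 2031.
3rd Saturday of July 2031: Jul 19 2031.
August 2031 — 3rd Saturday is Aug 16 2031.
September 2031 — 3rd Saturday is Sep 20 2031.

Sep 20 2031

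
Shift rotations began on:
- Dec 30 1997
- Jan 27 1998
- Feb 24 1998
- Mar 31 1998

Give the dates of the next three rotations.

Apr 28 1998, May 26 1998, Jun 30 1998

All Tuesdays; the gaps (28, 28, 35) vary with month length.
This is the last Tuesday of each month.
April 1998 ends with Tuesday Apr 28 1998.
Last Tuesday of May 1998: May 26 1998.
Last Tuesday of June 1998: Jun 30 1998.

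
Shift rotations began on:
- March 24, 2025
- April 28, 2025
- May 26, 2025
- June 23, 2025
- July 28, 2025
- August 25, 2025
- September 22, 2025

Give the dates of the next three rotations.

These are Mondays at 28- or 35-day spacing (35, 28, 28, 35, 28, 28).
The pattern: 4th Monday of the month.
4th Monday of October 2025: October 27, 2025.
4th Monday of November 2025: November 24, 2025.
December 2025 — 4th Monday is December 22, 2025.

October 27, 2025; November 24, 2025; December 22, 2025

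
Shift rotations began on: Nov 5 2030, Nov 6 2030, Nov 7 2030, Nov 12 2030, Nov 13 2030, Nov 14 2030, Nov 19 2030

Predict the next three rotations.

Gaps: 1, 1, 5, 1, 1, 5 days — not constant, but cyclic with period 3.
The events fall on every Tuesday, Wednesday and Thursday.
The following Wednesday is Nov 20 2030.
Next Thursday: Nov 21 2030.
Next Tuesday: Nov 26 2030.

Nov 20 2030, Nov 21 2030, Nov 26 2030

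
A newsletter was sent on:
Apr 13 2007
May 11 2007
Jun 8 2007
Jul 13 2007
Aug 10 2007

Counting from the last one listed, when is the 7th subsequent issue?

These are Fridays at 28- or 35-day spacing (28, 28, 35, 28).
The pattern: 2nd Friday of the month.
September 2007 — 2nd Friday is Sep 14 2007.
October 2007 — 2nd Friday is Oct 12 2007.
November 2007 — 2nd Friday is Nov 9 2007.
2nd Friday of December 2007: Dec 14 2007.
2nd Friday of January 2008: Jan 11 2008.
2nd Friday of February 2008: Feb 8 2008.
2nd Friday of March 2008: Mar 14 2008.

Mar 14 2008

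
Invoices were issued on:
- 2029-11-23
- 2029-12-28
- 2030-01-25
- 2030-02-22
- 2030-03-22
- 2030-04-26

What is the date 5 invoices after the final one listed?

2030-09-27

Gaps: 35, 28, 28, 28, 35 days — a mix of 28 and 35. Every date is a Friday.
Each is the 4th Friday of its month.
May 2030 — 4th Friday is 2030-05-24.
June 2030 — 4th Friday is 2030-06-28.
4th Friday of July 2030: 2030-07-26.
August 2030 — 4th Friday is 2030-08-23.
4th Friday of September 2030: 2030-09-27.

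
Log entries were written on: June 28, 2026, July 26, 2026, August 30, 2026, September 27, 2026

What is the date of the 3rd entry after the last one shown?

December 27, 2026

Every date is a Sunday; gaps 28, 35, 28 days.
Each is the last Sunday of its month (at least one falls on the 29th or later, ruling out '4th Sunday').
Last Sunday of October 2026: October 25, 2026.
November 2026 ends with Sunday November 29, 2026.
December 2026 ends with Sunday December 27, 2026.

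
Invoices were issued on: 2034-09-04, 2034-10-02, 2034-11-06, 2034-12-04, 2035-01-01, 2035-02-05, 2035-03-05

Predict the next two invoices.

2035-04-02, 2035-05-07

All dates are Mondays, 28, 35, 28, 28, 35, 28 days apart.
Specifically, the 1st Monday of each month.
1st Monday of April 2035: 2035-04-02.
May 2035 — 1st Monday is 2035-05-07.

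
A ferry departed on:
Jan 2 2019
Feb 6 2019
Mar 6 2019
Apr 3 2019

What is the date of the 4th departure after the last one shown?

These are Wednesdays at 28- or 35-day spacing (35, 28, 28).
The pattern: 1st Wednesday of the month.
1st Wednesday of May 2019: May 1 2019.
June 2019 — 1st Wednesday is Jun 5 2019.
1st Wednesday of July 2019: Jul 3 2019.
1st Wednesday of August 2019: Aug 7 2019.

Aug 7 2019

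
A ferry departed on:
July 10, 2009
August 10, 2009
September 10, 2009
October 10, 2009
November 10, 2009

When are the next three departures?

December 10, 2009; January 10, 2010; February 10, 2010

The day-of-month is always 10 (31, 31, 30, 31 days between events).
So this recurs on the 10th of each month.
December 2009: December 10, 2009.
Next: January 2010 → January 10, 2010.
Next: February 2010 → February 10, 2010.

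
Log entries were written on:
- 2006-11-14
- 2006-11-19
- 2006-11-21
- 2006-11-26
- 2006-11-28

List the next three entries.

Every event lands on a Tuesday or Sunday (gaps cycle 5, 2, 5, 2).
So the schedule is: every Tuesday and Sunday.
The following Sunday is 2006-12-03.
The following Tuesday is 2006-12-05.
Next Sunday: 2006-12-10.

2006-12-03, 2006-12-05, 2006-12-10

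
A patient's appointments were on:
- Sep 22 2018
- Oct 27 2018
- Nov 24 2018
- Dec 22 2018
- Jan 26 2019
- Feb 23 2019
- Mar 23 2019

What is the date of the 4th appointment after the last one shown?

Jul 27 2019

All dates are Saturdays, 35, 28, 28, 35, 28, 28 days apart.
Specifically, the 4th Saturday of each month.
April 2019 — 4th Saturday is Apr 27 2019.
May 2019 — 4th Saturday is May 25 2019.
4th Saturday of June 2019: Jun 22 2019.
July 2019 — 4th Saturday is Jul 27 2019.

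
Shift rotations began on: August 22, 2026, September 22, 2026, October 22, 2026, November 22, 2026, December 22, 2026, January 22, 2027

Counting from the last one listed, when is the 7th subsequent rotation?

The day-of-month is always 22 (31, 30, 31, 30, 31 days between events).
So this recurs on the 22nd of each month.
Next: February 2027 → February 22, 2027.
Next: March 2027 → March 22, 2027.
April 2027: April 22, 2027.
Next: May 2027 → May 22, 2027.
June 2027: June 22, 2027.
Next: July 2027 → July 22, 2027.
Next: August 2027 → August 22, 2027.

August 22, 2027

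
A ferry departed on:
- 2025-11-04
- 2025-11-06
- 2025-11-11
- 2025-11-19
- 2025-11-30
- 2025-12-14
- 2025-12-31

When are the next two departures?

2026-01-20, 2026-02-12

Gaps: 2, 5, 8, 11, 14, 17 days — each gap is 3 larger than the previous one.
Next gap: 20 days. 2025-12-31 + 20 days = 2026-01-20.
Next gap: 23 days. 2026-01-20 + 23 days = 2026-02-12.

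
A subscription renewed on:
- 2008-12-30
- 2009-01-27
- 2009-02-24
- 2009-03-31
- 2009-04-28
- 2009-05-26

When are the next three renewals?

All Tuesdays; the gaps (28, 28, 35, 28, 28) vary with month length.
This is the last Tuesday of each month.
June 2009 ends with Tuesday 2009-06-30.
July 2009 ends with Tuesday 2009-07-28.
Last Tuesday of August 2009: 2009-08-25.

2009-06-30, 2009-07-28, 2009-08-25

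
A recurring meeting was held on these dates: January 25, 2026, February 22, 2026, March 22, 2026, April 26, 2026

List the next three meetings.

May 24, 2026; June 28, 2026; July 26, 2026

All dates are Sundays, 28, 28, 35 days apart.
Specifically, the 4th Sunday of each month.
May 2026 — 4th Sunday is May 24, 2026.
June 2026 — 4th Sunday is June 28, 2026.
4th Sunday of July 2026: July 26, 2026.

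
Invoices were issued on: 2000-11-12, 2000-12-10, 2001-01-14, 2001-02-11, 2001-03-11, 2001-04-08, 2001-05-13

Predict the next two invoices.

2001-06-10, 2001-07-08

These are Sundays at 28- or 35-day spacing (28, 35, 28, 28, 28, 35).
The pattern: 2nd Sunday of the month.
June 2001 — 2nd Sunday is 2001-06-10.
2nd Sunday of July 2001: 2001-07-08.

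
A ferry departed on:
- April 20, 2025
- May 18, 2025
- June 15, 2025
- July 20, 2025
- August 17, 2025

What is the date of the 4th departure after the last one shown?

All dates are Sundays, 28, 28, 35, 28 days apart.
Specifically, the 3rd Sunday of each month.
3rd Sunday of September 2025: September 21, 2025.
October 2025 — 3rd Sunday is October 19, 2025.
November 2025 — 3rd Sunday is November 16, 2025.
3rd Sunday of December 2025: December 21, 2025.

December 21, 2025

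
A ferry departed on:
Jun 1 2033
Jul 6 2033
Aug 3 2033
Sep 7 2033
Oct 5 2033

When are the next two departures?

Nov 2 2033, Dec 7 2033

These are Wednesdays at 28- or 35-day spacing (35, 28, 35, 28).
The pattern: 1st Wednesday of the month.
1st Wednesday of November 2033: Nov 2 2033.
1st Wednesday of December 2033: Dec 7 2033.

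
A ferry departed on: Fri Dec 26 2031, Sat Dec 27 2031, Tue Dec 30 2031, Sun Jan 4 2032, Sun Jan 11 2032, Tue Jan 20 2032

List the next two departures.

Sat Jan 31 2032, Fri Feb 13 2032

Gaps: 1, 3, 5, 7, 9 days — each gap is 2 larger than the previous one.
Next gap: 11 days. Tue Jan 20 2032 + 11 days = Sat Jan 31 2032.
Next gap: 13 days. Sat Jan 31 2032 + 13 days = Fri Feb 13 2032.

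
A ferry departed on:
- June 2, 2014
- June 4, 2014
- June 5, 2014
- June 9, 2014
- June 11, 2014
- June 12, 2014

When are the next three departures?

June 16, 2014; June 18, 2014; June 19, 2014

Every event lands on a Monday or Wednesday or Thursday (gaps cycle 2, 1, 4, 2, 1).
So the schedule is: every Monday, Wednesday and Thursday.
The following Monday is June 16, 2014.
Next Wednesday: June 18, 2014.
Next Thursday: June 19, 2014.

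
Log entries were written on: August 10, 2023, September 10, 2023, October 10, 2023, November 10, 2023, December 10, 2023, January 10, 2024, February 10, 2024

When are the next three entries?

The day-of-month is always 10 (31, 30, 31, 30, 31, 31 days between events).
So this recurs on the 10th of each month.
March 2024: March 10, 2024.
Next: April 2024 → April 10, 2024.
May 2024: May 10, 2024.

March 10, 2024; April 10, 2024; May 10, 2024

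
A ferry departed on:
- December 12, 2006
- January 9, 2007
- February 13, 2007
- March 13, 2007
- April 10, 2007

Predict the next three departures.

May 8, 2007; June 12, 2007; July 10, 2007

Gaps: 28, 35, 28, 28 days — a mix of 28 and 35. Every date is a Tuesday.
Each is the 2nd Tuesday of its month.
2nd Tuesday of May 2007: May 8, 2007.
June 2007 — 2nd Tuesday is June 12, 2007.
2nd Tuesday of July 2007: July 10, 2007.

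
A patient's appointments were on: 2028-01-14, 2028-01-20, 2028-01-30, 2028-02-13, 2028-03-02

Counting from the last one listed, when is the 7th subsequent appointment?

Intervals are 6, 10, 14, 18 days — an arithmetic progression with common difference 4.
Next gap: 22 days. 2028-03-02 + 22 days = 2028-03-24.
Next gap: 26 days. 2028-03-24 + 26 days = 2028-04-19.
Next gap: 30 days. 2028-04-19 + 30 days = 2028-05-19.
Next gap: 34 days. 2028-05-19 + 34 days = 2028-06-22.
Next gap: 38 days. 2028-06-22 + 38 days = 2028-07-30.
Next gap: 42 days. 2028-07-30 + 42 days = 2028-09-10.
Next gap: 46 days. 2028-09-10 + 46 days = 2028-10-26.

2028-10-26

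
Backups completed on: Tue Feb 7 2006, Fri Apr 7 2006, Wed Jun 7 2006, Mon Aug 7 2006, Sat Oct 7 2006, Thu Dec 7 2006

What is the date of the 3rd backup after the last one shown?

Gaps: 59, 61, 61, 61, 61 days — not constant. Every event is on the 7th of the month.
Pattern: the 7th of every 2 months.
Next: February 2007 → Wed Feb 7 2007.
April 2007: Sat Apr 7 2007.
Next: June 2007 → Thu Jun 7 2007.

Thu Jun 7 2007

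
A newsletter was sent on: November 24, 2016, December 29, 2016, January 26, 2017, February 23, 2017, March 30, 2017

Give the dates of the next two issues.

Every date is a Thursday; gaps 35, 28, 28, 35 days.
Each is the last Thursday of its month (at least one falls on the 29th or later, ruling out '4th Thursday').
April 2017 ends with Thursday April 27, 2017.
May 2017 ends with Thursday May 25, 2017.

April 27, 2017; May 25, 2017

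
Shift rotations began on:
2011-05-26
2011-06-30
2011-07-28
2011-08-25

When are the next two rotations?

2011-09-29, 2011-10-27

These are Thursdays with 35, 28, 28-day gaps.
Each is the final Thursday of its month — 2011-06-30 is past the 28th, so '4th Thursday' doesn't fit.
September 2011 ends with Thursday 2011-09-29.
Last Thursday of October 2011: 2011-10-27.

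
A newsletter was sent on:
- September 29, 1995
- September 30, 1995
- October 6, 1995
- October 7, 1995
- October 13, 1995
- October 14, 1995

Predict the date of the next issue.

October 20, 1995

Gaps: 1, 6, 1, 6, 1 days — not constant, but cyclic with period 2.
The events fall on every Friday and Saturday.
Next Friday: October 20, 1995.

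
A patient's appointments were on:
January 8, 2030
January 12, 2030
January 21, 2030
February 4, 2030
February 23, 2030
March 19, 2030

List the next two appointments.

Intervals are 4, 9, 14, 19, 24 days — an arithmetic progression with common difference 5.
Next gap: 29 days. March 19, 2030 + 29 days = April 17, 2030.
Next gap: 34 days. April 17, 2030 + 34 days = May 21, 2030.

April 17, 2030; May 21, 2030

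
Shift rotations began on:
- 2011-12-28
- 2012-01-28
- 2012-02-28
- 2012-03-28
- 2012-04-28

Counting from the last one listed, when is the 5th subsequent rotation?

2012-09-28

Each date is the 28th; the gaps (31, 31, 29, 31) track the month lengths.
The rule is the 28th of each month.
Next: May 2012 → 2012-05-28.
June 2012: 2012-06-28.
July 2012: 2012-07-28.
August 2012: 2012-08-28.
September 2012: 2012-09-28.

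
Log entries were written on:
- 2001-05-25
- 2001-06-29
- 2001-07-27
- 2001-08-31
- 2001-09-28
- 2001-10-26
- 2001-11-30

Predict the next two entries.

2001-12-28, 2002-01-25

All Fridays; the gaps (35, 28, 35, 28, 28, 35) vary with month length.
This is the last Friday of each month.
Last Friday of December 2001: 2001-12-28.
Last Friday of January 2002: 2002-01-25.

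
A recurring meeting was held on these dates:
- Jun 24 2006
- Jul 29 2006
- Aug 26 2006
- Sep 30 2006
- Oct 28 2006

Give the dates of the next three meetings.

All Saturdays; the gaps (35, 28, 35, 28) vary with month length.
This is the last Saturday of each month.
November 2006 ends with Saturday Nov 25 2006.
December 2006 ends with Saturday Dec 30 2006.
January 2007 ends with Saturday Jan 27 2007.

Nov 25 2006, Dec 30 2006, Jan 27 2007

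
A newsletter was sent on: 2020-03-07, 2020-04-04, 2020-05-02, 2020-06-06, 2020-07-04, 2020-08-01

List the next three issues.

These are Saturdays at 28- or 35-day spacing (28, 28, 35, 28, 28).
The pattern: 1st Saturday of the month.
1st Saturday of September 2020: 2020-09-05.
October 2020 — 1st Saturday is 2020-10-03.
November 2020 — 1st Saturday is 2020-11-07.

2020-09-05, 2020-10-03, 2020-11-07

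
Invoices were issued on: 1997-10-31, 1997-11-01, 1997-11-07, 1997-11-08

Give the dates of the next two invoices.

The gap pattern 1, 6, 1 repeats every 2 events.
These are the Fridays and Saturdays of each week.
Next Friday: 1997-11-14.
The following Saturday is 1997-11-15.

1997-11-14, 1997-11-15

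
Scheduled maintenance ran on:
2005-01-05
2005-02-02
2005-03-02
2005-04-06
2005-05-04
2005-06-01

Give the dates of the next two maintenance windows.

2005-07-06, 2005-08-03

All dates are Wednesdays, 28, 28, 35, 28, 28 days apart.
Specifically, the 1st Wednesday of each month.
1st Wednesday of July 2005: 2005-07-06.
1st Wednesday of August 2005: 2005-08-03.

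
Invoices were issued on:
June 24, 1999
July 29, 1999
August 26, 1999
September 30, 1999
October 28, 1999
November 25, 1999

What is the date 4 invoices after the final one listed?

These are Thursdays with 35, 28, 35, 28, 28-day gaps.
Each is the final Thursday of its month — July 29, 1999 is past the 28th, so '4th Thursday' doesn't fit.
Last Thursday of December 1999: December 30, 1999.
January 2000 ends with Thursday January 27, 2000.
February 2000 ends with Thursday February 24, 2000.
Last Thursday of March 2000: March 30, 2000.

March 30, 2000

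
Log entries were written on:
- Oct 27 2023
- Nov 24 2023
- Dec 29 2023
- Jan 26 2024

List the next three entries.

These are Fridays with 28, 35, 28-day gaps.
Each is the final Friday of its month — Dec 29 2023 is past the 28th, so '4th Friday' doesn't fit.
Last Friday of February 2024: Feb 23 2024.
Last Friday of March 2024: Mar 29 2024.
Last Friday of April 2024: Apr 26 2024.

Feb 23 2024, Mar 29 2024, Apr 26 2024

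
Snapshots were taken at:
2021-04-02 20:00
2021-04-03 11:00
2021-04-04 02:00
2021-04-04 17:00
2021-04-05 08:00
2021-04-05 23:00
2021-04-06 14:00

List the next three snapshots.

The interval is a steady 15 hours (15, 15, 15, 15, 15, 15).
2021-04-06 14:00 + 15 h = 2021-04-07 05:00.
2021-04-07 05:00 + 15 h = 2021-04-07 20:00.
2021-04-07 20:00 + 15 h = 2021-04-08 11:00.

2021-04-07 05:00, 2021-04-07 20:00, 2021-04-08 11:00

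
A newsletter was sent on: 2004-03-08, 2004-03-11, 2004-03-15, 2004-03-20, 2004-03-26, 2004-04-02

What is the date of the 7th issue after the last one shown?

The spacing grows by 1 each time: 3, 4, 5, 6, 7 days.
Next gap: 8 days. 2004-04-02 + 8 days = 2004-04-10.
Next gap: 9 days. 2004-04-10 + 9 days = 2004-04-19.
Next gap: 10 days. 2004-04-19 + 10 days = 2004-04-29.
Next gap: 11 days. 2004-04-29 + 11 days = 2004-05-10.
Next gap: 12 days. 2004-05-10 + 12 days = 2004-05-22.
Next gap: 13 days. 2004-05-22 + 13 days = 2004-06-04.
Next gap: 14 days. 2004-06-04 + 14 days = 2004-06-18.

2004-06-18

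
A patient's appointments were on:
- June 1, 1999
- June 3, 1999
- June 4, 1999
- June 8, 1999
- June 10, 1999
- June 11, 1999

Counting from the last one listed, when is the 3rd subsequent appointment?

June 18, 1999

Every event lands on a Tuesday or Thursday or Friday (gaps cycle 2, 1, 4, 2, 1).
So the schedule is: every Tuesday, Thursday and Friday.
The following Tuesday is June 15, 1999.
Next Thursday: June 17, 1999.
The following Friday is June 18, 1999.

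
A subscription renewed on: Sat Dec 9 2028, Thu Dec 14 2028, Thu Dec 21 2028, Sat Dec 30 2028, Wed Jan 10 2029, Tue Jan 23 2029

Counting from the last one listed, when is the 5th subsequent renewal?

Gaps: 5, 7, 9, 11, 13 days — each gap is 2 larger than the previous one.
Next gap: 15 days. Tue Jan 23 2029 + 15 days = Wed Feb 7 2029.
Next gap: 17 days. Wed Feb 7 2029 + 17 days = Sat Feb 24 2029.
Next gap: 19 days. Sat Feb 24 2029 + 19 days = Thu Mar 15 2029.
Next gap: 21 days. Thu Mar 15 2029 + 21 days = Thu Apr 5 2029.
Next gap: 23 days. Thu Apr 5 2029 + 23 days = Sat Apr 28 2029.

Sat Apr 28 2029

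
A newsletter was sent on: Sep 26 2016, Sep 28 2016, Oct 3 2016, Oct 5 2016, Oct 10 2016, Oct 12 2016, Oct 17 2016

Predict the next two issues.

Every event lands on a Monday or Wednesday (gaps cycle 2, 5, 2, 5, 2, 5).
So the schedule is: every Monday and Wednesday.
The following Wednesday is Oct 19 2016.
Next Monday: Oct 24 2016.

Oct 19 2016, Oct 24 2016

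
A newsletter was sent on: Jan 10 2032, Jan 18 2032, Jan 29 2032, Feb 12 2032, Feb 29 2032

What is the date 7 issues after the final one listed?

Sep 19 2032

Intervals are 8, 11, 14, 17 days — an arithmetic progression with common difference 3.
Next gap: 20 days. Feb 29 2032 + 20 days = Mar 20 2032.
Next gap: 23 days. Mar 20 2032 + 23 days = Apr 12 2032.
Next gap: 26 days. Apr 12 2032 + 26 days = May 8 2032.
Next gap: 29 days. May 8 2032 + 29 days = Jun 6 2032.
Next gap: 32 days. Jun 6 2032 + 32 days = Jul 8 2032.
Next gap: 35 days. Jul 8 2032 + 35 days = Aug 12 2032.
Next gap: 38 days. Aug 12 2032 + 38 days = Sep 19 2032.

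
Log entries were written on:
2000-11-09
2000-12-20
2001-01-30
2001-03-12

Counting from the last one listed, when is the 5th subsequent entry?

The spacing is 41, 41, 41 days — always 41 days.
2001-03-12 + 41 days = 2001-04-22.
2001-04-22 + 41 days = 2001-06-02.
2001-06-02 + 41 days = 2001-07-13.
2001-07-13 + 41 days = 2001-08-23.
2001-08-23 + 41 days = 2001-10-03.

2001-10-03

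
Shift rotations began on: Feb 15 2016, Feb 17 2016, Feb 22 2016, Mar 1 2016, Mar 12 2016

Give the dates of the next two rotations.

Mar 26 2016, Apr 12 2016

The spacing grows by 3 each time: 2, 5, 8, 11 days.
Next gap: 14 days. Mar 12 2016 + 14 days = Mar 26 2016.
Next gap: 17 days. Mar 26 2016 + 17 days = Apr 12 2016.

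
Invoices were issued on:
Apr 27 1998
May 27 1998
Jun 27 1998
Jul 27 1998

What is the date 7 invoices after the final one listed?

Feb 27 1999

The day-of-month is always 27 (30, 31, 30 days between events).
So this recurs on the 27th of each month.
Next: August 1998 → Aug 27 1998.
Next: September 1998 → Sep 27 1998.
October 1998: Oct 27 1998.
Next: November 1998 → Nov 27 1998.
December 1998: Dec 27 1998.
Next: January 1999 → Jan 27 1999.
Next: February 1999 → Feb 27 1999.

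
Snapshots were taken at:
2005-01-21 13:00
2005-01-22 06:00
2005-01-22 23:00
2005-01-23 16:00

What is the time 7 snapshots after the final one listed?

Spacing: 17, 17, 17 h — constant 17 h.
2005-01-23 16:00 + 17 h = 2005-01-24 09:00.
2005-01-24 09:00 + 17 h = 2005-01-25 02:00.
2005-01-25 02:00 + 17 h = 2005-01-25 19:00.
2005-01-25 19:00 + 17 h = 2005-01-26 12:00.
2005-01-26 12:00 + 17 h = 2005-01-27 05:00.
2005-01-27 05:00 + 17 h = 2005-01-27 22:00.
2005-01-27 22:00 + 17 h = 2005-01-28 15:00.

2005-01-28 15:00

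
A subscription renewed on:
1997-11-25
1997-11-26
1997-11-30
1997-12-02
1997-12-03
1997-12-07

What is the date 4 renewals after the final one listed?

Gaps: 1, 4, 2, 1, 4 days — not constant, but cyclic with period 3.
The events fall on every Tuesday, Wednesday and Sunday.
The following Tuesday is 1997-12-09.
Next Wednesday: 1997-12-10.
Next Sunday: 1997-12-14.
The following Tuesday is 1997-12-16.

1997-12-16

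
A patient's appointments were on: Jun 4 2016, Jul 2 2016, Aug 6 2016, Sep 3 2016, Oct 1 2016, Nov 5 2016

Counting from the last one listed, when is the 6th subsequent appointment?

All dates are Saturdays, 28, 35, 28, 28, 35 days apart.
Specifically, the 1st Saturday of each month.
December 2016 — 1st Saturday is Dec 3 2016.
1st Saturday of January 2017: Jan 7 2017.
February 2017 — 1st Saturday is Feb 4 2017.
1st Saturday of March 2017: Mar 4 2017.
April 2017 — 1st Saturday is Apr 1 2017.
1st Saturday of May 2017: May 6 2017.

May 6 2017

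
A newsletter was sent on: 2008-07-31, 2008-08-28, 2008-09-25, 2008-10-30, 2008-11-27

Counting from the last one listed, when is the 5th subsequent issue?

These are Thursdays with 28, 28, 35, 28-day gaps.
Each is the final Thursday of its month — 2008-07-31 is past the 28th, so '4th Thursday' doesn't fit.
Last Thursday of December 2008: 2008-12-25.
Last Thursday of January 2009: 2009-01-29.
Last Thursday of February 2009: 2009-02-26.
March 2009 ends with Thursday 2009-03-26.
Last Thursday of April 2009: 2009-04-30.

2009-04-30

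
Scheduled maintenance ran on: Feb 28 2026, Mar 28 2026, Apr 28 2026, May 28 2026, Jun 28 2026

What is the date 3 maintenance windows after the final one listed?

The day-of-month is always 28 (28, 31, 30, 31 days between events).
So this recurs on the 28th of each month.
Next: July 2026 → Jul 28 2026.
August 2026: Aug 28 2026.
September 2026: Sep 28 2026.

Sep 28 2026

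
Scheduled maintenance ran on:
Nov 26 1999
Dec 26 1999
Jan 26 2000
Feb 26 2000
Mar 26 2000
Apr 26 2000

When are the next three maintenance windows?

May 26 2000, Jun 26 2000, Jul 26 2000

Gaps: 30, 31, 31, 29, 31 days — not constant. Every event is on the 26th of the month.
Pattern: the 26th of each month.
May 2000: May 26 2000.
June 2000: Jun 26 2000.
July 2000: Jul 26 2000.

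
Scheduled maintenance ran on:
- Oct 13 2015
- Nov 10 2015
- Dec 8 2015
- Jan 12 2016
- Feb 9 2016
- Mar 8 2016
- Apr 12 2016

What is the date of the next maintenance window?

May 10 2016

These are Tuesdays at 28- or 35-day spacing (28, 28, 35, 28, 28, 35).
The pattern: 2nd Tuesday of the month.
2nd Tuesday of May 2016: May 10 2016.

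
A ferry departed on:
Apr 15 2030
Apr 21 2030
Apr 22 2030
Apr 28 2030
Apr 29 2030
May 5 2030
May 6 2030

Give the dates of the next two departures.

Every event lands on a Monday or Sunday (gaps cycle 6, 1, 6, 1, 6, 1).
So the schedule is: every Monday and Sunday.
Next Sunday: May 12 2030.
The following Monday is May 13 2030.

May 12 2030, May 13 2030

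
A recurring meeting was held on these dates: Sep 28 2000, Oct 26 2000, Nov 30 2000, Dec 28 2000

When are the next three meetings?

Jan 25 2001, Feb 22 2001, Mar 29 2001

These are Thursdays with 28, 35, 28-day gaps.
Each is the final Thursday of its month — Nov 30 2000 is past the 28th, so '4th Thursday' doesn't fit.
Last Thursday of January 2001: Jan 25 2001.
Last Thursday of February 2001: Feb 22 2001.
March 2001 ends with Thursday Mar 29 2001.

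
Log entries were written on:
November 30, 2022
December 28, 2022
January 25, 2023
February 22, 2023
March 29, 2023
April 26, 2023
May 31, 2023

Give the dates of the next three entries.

Every date is a Wednesday; gaps 28, 28, 28, 35, 28, 35 days.
Each is the last Wednesday of its month (at least one falls on the 29th or later, ruling out '4th Wednesday').
Last Wednesday of June 2023: June 28, 2023.
Last Wednesday of July 2023: July 26, 2023.
August 2023 ends with Wednesday August 30, 2023.

June 28, 2023; July 26, 2023; August 30, 2023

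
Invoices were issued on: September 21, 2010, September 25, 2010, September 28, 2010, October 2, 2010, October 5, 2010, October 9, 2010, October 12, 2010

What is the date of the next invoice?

Every event lands on a Tuesday or Saturday (gaps cycle 4, 3, 4, 3, 4, 3).
So the schedule is: every Tuesday and Saturday.
Next Saturday: October 16, 2010.

October 16, 2010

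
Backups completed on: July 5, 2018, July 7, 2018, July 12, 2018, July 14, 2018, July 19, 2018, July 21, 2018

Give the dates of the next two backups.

July 26, 2018; July 28, 2018

Every event lands on a Thursday or Saturday (gaps cycle 2, 5, 2, 5, 2).
So the schedule is: every Thursday and Saturday.
Next Thursday: July 26, 2018.
Next Saturday: July 28, 2018.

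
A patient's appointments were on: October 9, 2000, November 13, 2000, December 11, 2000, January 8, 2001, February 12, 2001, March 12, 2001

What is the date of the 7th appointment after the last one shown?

October 8, 2001

Gaps: 35, 28, 28, 35, 28 days — a mix of 28 and 35. Every date is a Monday.
Each is the 2nd Monday of its month.
April 2001 — 2nd Monday is April 9, 2001.
2nd Monday of May 2001: May 14, 2001.
June 2001 — 2nd Monday is June 11, 2001.
2nd Monday of July 2001: July 9, 2001.
August 2001 — 2nd Monday is August 13, 2001.
2nd Monday of September 2001: September 10, 2001.
2nd Monday of October 2001: October 8, 2001.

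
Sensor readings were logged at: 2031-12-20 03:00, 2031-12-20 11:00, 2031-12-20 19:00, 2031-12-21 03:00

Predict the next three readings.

2031-12-21 11:00, 2031-12-21 19:00, 2031-12-22 03:00

The interval is a steady 8 hours (8, 8, 8).
2031-12-21 03:00 + 8 h = 2031-12-21 11:00.
2031-12-21 11:00 + 8 h = 2031-12-21 19:00.
2031-12-21 19:00 + 8 h = 2031-12-22 03:00.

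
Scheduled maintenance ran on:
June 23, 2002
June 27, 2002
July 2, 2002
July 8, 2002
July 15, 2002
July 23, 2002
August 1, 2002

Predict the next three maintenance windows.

Intervals are 4, 5, 6, 7, 8, 9 days — an arithmetic progression with common difference 1.
Next gap: 10 days. August 1, 2002 + 10 days = August 11, 2002.
Next gap: 11 days. August 11, 2002 + 11 days = August 22, 2002.
Next gap: 12 days. August 22, 2002 + 12 days = September 3, 2002.

August 11, 2002; August 22, 2002; September 3, 2002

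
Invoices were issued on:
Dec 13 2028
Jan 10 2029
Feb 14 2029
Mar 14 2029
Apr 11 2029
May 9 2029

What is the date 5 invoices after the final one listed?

Gaps: 28, 35, 28, 28, 28 days — a mix of 28 and 35. Every date is a Wednesday.
Each is the 2nd Wednesday of its month.
2nd Wednesday of June 2029: Jun 13 2029.
2nd Wednesday of July 2029: Jul 11 2029.
2nd Wednesday of August 2029: Aug 8 2029.
September 2029 — 2nd Wednesday is Sep 12 2029.
2nd Wednesday of October 2029: Oct 10 2029.

Oct 10 2029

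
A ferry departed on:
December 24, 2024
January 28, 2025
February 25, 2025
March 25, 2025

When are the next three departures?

Gaps: 35, 28, 28 days — a mix of 28 and 35. Every date is a Tuesday.
Each is the 4th Tuesday of its month.
April 2025 — 4th Tuesday is April 22, 2025.
May 2025 — 4th Tuesday is May 27, 2025.
4th Tuesday of June 2025: June 24, 2025.

April 22, 2025; May 27, 2025; June 24, 2025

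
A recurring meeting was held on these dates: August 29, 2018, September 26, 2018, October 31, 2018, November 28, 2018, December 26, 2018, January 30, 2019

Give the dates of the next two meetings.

Every date is a Wednesday; gaps 28, 35, 28, 28, 35 days.
Each is the last Wednesday of its month (at least one falls on the 29th or later, ruling out '4th Wednesday').
Last Wednesday of February 2019: February 27, 2019.
March 2019 ends with Wednesday March 27, 2019.

February 27, 2019; March 27, 2019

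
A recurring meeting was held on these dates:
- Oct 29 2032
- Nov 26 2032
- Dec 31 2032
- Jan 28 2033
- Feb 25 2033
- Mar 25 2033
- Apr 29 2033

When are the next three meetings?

Every date is a Friday; gaps 28, 35, 28, 28, 28, 35 days.
Each is the last Friday of its month (at least one falls on the 29th or later, ruling out '4th Friday').
Last Friday of May 2033: May 27 2033.
June 2033 ends with Friday Jun 24 2033.
July 2033 ends with Friday Jul 29 2033.

May 27 2033, Jun 24 2033, Jul 29 2033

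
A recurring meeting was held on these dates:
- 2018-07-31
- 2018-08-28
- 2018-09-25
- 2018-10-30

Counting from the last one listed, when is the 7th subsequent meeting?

All Tuesdays; the gaps (28, 28, 35) vary with month length.
This is the last Tuesday of each month.
Last Tuesday of November 2018: 2018-11-27.
December 2018 ends with Tuesday 2018-12-25.
January 2019 ends with Tuesday 2019-01-29.
February 2019 ends with Tuesday 2019-02-26.
March 2019 ends with Tuesday 2019-03-26.
April 2019 ends with Tuesday 2019-04-30.
Last Tuesday of May 2019: 2019-05-28.

2019-05-28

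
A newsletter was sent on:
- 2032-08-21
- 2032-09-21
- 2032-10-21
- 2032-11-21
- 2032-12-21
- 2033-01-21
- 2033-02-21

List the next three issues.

The day-of-month is always 21 (31, 30, 31, 30, 31, 31 days between events).
So this recurs on the 21st of each month.
Next: March 2033 → 2033-03-21.
April 2033: 2033-04-21.
May 2033: 2033-05-21.

2033-03-21, 2033-04-21, 2033-05-21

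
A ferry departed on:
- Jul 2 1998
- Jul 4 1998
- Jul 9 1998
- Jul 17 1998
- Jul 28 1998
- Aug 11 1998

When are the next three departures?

Intervals are 2, 5, 8, 11, 14 days — an arithmetic progression with common difference 3.
Next gap: 17 days. Aug 11 1998 + 17 days = Aug 28 1998.
Next gap: 20 days. Aug 28 1998 + 20 days = Sep 17 1998.
Next gap: 23 days. Sep 17 1998 + 23 days = Oct 10 1998.

Aug 28 1998, Sep 17 1998, Oct 10 1998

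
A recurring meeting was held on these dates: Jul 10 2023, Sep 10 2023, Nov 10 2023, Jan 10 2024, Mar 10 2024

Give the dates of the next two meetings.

Each date is the 10th; the gaps (62, 61, 61, 60) track the month lengths.
The rule is the 10th of every 2 months.
May 2024: May 10 2024.
Next: July 2024 → Jul 10 2024.

May 10 2024, Jul 10 2024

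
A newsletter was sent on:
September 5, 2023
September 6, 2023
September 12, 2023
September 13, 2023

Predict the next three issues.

Every event lands on a Tuesday or Wednesday (gaps cycle 1, 6, 1).
So the schedule is: every Tuesday and Wednesday.
The following Tuesday is September 19, 2023.
Next Wednesday: September 20, 2023.
Next Tuesday: September 26, 2023.

September 19, 2023; September 20, 2023; September 26, 2023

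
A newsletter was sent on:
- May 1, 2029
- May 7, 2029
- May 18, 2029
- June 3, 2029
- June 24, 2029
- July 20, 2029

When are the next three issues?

August 20, 2029; September 25, 2029; November 5, 2029

Gaps: 6, 11, 16, 21, 26 days — each gap is 5 larger than the previous one.
Next gap: 31 days. July 20, 2029 + 31 days = August 20, 2029.
Next gap: 36 days. August 20, 2029 + 36 days = September 25, 2029.
Next gap: 41 days. September 25, 2029 + 41 days = November 5, 2029.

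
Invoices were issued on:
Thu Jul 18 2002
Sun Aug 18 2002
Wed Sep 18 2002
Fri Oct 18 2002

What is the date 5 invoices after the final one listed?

Each date is the 18th; the gaps (31, 31, 30) track the month lengths.
The rule is the 18th of each month.
November 2002: Mon Nov 18 2002.
December 2002: Wed Dec 18 2002.
January 2003: Sat Jan 18 2003.
Next: February 2003 → Tue Feb 18 2003.
March 2003: Tue Mar 18 2003.

Tue Mar 18 2003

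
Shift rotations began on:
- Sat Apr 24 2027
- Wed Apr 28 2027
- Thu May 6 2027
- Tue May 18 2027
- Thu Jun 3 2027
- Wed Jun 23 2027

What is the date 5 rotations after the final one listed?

Tue Nov 30 2027

The spacing grows by 4 each time: 4, 8, 12, 16, 20 days.
Next gap: 24 days. Wed Jun 23 2027 + 24 days = Sat Jul 17 2027.
Next gap: 28 days. Sat Jul 17 2027 + 28 days = Sat Aug 14 2027.
Next gap: 32 days. Sat Aug 14 2027 + 32 days = Wed Sep 15 2027.
Next gap: 36 days. Wed Sep 15 2027 + 36 days = Thu Oct 21 2027.
Next gap: 40 days. Thu Oct 21 2027 + 40 days = Tue Nov 30 2027.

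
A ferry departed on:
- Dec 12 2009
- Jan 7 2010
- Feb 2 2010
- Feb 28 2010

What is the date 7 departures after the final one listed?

Aug 29 2010

The spacing is 26, 26, 26 days — always 26 days.
Feb 28 2010 + 26 days = Mar 26 2010.
Mar 26 2010 + 26 days = Apr 21 2010.
Apr 21 2010 + 26 days = May 17 2010.
May 17 2010 + 26 days = Jun 12 2010.
Jun 12 2010 + 26 days = Jul 8 2010.
Jul 8 2010 + 26 days = Aug 3 2010.
Aug 3 2010 + 26 days = Aug 29 2010.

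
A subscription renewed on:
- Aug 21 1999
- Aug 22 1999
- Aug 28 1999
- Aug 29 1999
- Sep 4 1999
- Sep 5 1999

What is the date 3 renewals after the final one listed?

Gaps: 1, 6, 1, 6, 1 days — not constant, but cyclic with period 2.
The events fall on every Saturday and Sunday.
Next Saturday: Sep 11 1999.
The following Sunday is Sep 12 1999.
The following Saturday is Sep 18 1999.

Sep 18 1999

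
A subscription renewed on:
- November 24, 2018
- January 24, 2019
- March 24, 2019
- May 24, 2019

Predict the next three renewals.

The day-of-month is always 24 (61, 59, 61 days between events).
So this recurs on the 24th of every 2 months.
Next: July 2019 → July 24, 2019.
Next: September 2019 → September 24, 2019.
November 2019: November 24, 2019.

July 24, 2019; September 24, 2019; November 24, 2019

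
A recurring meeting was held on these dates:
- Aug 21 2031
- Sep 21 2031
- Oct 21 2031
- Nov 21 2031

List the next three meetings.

Dec 21 2031, Jan 21 2032, Feb 21 2032

Gaps: 31, 30, 31 days — not constant. Every event is on the 21st of the month.
Pattern: the 21st of each month.
December 2031: Dec 21 2031.
January 2032: Jan 21 2032.
Next: February 2032 → Feb 21 2032.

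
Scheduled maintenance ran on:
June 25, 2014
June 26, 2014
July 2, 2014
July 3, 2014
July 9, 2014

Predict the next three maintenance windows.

July 10, 2014; July 16, 2014; July 17, 2014

Every event lands on a Wednesday or Thursday (gaps cycle 1, 6, 1, 6).
So the schedule is: every Wednesday and Thursday.
The following Thursday is July 10, 2014.
The following Wednesday is July 16, 2014.
Next Thursday: July 17, 2014.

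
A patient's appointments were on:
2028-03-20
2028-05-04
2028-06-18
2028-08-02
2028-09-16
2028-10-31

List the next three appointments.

Gaps between consecutive events: 45, 45, 45, 45, 45 days — a constant 45-day interval.
2028-10-31 + 45 days = 2028-12-15.
2028-12-15 + 45 days = 2029-01-29.
2029-01-29 + 45 days = 2029-03-15.

2028-12-15, 2029-01-29, 2029-03-15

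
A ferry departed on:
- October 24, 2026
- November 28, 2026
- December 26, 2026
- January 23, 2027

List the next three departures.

February 27, 2027; March 27, 2027; April 24, 2027

These are Saturdays at 28- or 35-day spacing (35, 28, 28).
The pattern: 4th Saturday of the month.
February 2027 — 4th Saturday is February 27, 2027.
4th Saturday of March 2027: March 27, 2027.
April 2027 — 4th Saturday is April 24, 2027.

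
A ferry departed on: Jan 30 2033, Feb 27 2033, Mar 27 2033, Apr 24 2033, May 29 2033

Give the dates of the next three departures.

Jun 26 2033, Jul 31 2033, Aug 28 2033

Every date is a Sunday; gaps 28, 28, 28, 35 days.
Each is the last Sunday of its month (at least one falls on the 29th or later, ruling out '4th Sunday').
June 2033 ends with Sunday Jun 26 2033.
Last Sunday of July 2033: Jul 31 2033.
August 2033 ends with Sunday Aug 28 2033.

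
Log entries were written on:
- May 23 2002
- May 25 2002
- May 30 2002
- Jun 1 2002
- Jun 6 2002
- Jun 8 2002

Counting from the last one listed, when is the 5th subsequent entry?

Gaps: 2, 5, 2, 5, 2 days — not constant, but cyclic with period 2.
The events fall on every Thursday and Saturday.
The following Thursday is Jun 13 2002.
Next Saturday: Jun 15 2002.
The following Thursday is Jun 20 2002.
The following Saturday is Jun 22 2002.
The following Thursday is Jun 27 2002.

Jun 27 2002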